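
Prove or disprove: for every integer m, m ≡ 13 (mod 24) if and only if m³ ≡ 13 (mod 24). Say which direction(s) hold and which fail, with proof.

Equivalent; both directions hold.

[⇒] Suppose m ≡ 13 (mod 24). Write m = 24j + 13. Then (24j + 13)³ = 13824j³ + 22464j² + 12168j + 2197 = 24(576j³ + 936j² + 507j + 91) + 13, so m³ ≡ 13 (mod 24).

[⇐] Conversely, suppose m³ ≡ 13 (mod 24). The only residue r in {0, …, 23} with r³ ≡ 13 (mod 24) is r = 13, so m ≡ 13 (mod 24).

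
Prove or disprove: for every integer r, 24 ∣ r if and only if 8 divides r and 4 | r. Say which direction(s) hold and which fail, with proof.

(⇒) holds; (⇐) fails.

(→) If 24 ∣ r, write r = 24q. Since 24 = 3·8, r = 8·(3q), so 8 ∣ r; and since 24 = 6·4, r = 4·(6q), so 4 ∣ r.

(←) This fails: take r = 8. Both 8 ∣ 8 and 4 ∣ 8, yet 8 is not a multiple of 24 (since 8 = 0·24 + 8), so 24 ∤ 8.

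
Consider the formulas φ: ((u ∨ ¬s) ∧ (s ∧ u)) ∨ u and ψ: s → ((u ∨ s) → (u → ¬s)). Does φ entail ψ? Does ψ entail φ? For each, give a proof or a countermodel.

[⇒] This fails. Under s = T, u = T, the left side is true but the right side is false.

[⇐] This fails. Under s = F, u = F, the left side is false but the right side is true.

Both directions fail.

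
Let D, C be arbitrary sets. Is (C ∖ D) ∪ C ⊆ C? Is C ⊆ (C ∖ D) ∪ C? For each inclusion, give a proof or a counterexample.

Both inclusions hold; the sets are equal.

(⊇) Let x ∈ C. Then either x ∈ C and x ∉ D; or x ∈ D ∩ C. In each case x ∈ (C ∖ D) ∪ C, so C ⊆ (C ∖ D) ∪ C.

(⊆) Let x ∈ (C ∖ D) ∪ C. Then either x ∈ C and x ∉ D; or x ∈ D ∩ C. In each case x ∈ C, so (C ∖ D) ∪ C ⊆ C.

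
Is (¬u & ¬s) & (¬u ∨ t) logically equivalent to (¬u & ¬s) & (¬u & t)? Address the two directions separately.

Only the converse holds.

Forward direction. This fails. Under u = F, s = F, t = F, the left side is true but the right side is false.

Converse. Assume the antecedent. If u is true, the antecedent cannot hold. If u is false, the antecedent forces (u = F, s = F, t = T), and (¬u & ¬s) & (¬u ∨ t) holds there. Either way (¬u & ¬s) & (¬u ∨ t) holds.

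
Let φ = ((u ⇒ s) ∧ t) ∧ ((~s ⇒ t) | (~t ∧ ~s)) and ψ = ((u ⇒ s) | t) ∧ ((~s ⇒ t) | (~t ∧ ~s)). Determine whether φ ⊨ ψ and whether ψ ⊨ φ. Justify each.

Converse. This fails. Under s = F, t = F, u = F, the left side is false but the right side is true.

Forward direction. Assume the antecedent. If s is true, the consequent reduces to true regardless of the other variables. If s is false, the antecedent forces (s = F, t = T, u = F), and the consequent holds there. Either way the consequent holds.

The forward direction holds; the converse fails.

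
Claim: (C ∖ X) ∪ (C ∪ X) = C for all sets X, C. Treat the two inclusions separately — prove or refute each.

Only the reverse inclusion holds.

(⟹) This inclusion fails. Take X = {1}, C = ∅; then 1 ∈ (C ∖ X) ∪ (C ∪ X) but 1 ∉ C.

(⟸) Let x ∈ C. Then either x ∈ C and x ∉ X; or x ∈ X ∩ C. In each case x ∈ (C ∖ X) ∪ (C ∪ X), so C ⊆ (C ∖ X) ∪ (C ∪ X).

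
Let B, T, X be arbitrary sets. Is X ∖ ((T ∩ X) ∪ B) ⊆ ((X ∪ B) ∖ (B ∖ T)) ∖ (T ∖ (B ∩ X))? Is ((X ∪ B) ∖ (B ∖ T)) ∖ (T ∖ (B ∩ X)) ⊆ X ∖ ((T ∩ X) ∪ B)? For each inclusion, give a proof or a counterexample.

Forward inclusion. Let x ∈ X ∖ ((T ∩ X) ∪ B). Then x ∈ X and x ∉ B, T, from which x ∈ ((X ∪ B) ∖ (B ∖ T)) ∖ (T ∖ (B ∩ X)).

Reverse inclusion. This inclusion fails. Take B = {1}, T = {1}, X = {1}; then 1 ∈ ((X ∪ B) ∖ (B ∖ T)) ∖ (T ∖ (B ∩ X)) but 1 ∉ X ∖ ((T ∩ X) ∪ B).

Only the forward inclusion holds.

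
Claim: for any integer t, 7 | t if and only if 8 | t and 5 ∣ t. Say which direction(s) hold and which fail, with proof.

Neither implication holds.

(⇒) This fails: take t = 7. Certainly 7 ∣ 7, but 8 ∤ 7.

(⇐) This fails: take t = 40. Both 8 ∣ 40 and 5 ∣ 40, yet 40 is not a multiple of 7 (since 40 = 5·7 + 5), so 7 ∤ 40.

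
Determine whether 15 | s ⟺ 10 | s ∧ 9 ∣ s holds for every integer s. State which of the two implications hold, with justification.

[⇐] Suppose 10 ∣ s and 9 ∣ s. Any common multiple of 10 and 9 is a multiple of their lcm; here gcd(10, 9) = 1, so lcm(10, 9) = 10·9 = 90, so 90 ∣ s. Since 15 ∣ 90, it follows that 15 ∣ s.

[⇒] This fails: take s = 15. Certainly 15 ∣ 15, but 10 ∤ 15.

Not equivalent: only (⇐) holds.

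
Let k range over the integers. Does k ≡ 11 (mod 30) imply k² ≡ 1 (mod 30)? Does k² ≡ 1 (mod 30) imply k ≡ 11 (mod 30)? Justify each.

(⟹) Suppose k ≡ 11 (mod 30). Write k = 30j + 11. Then (30j + 11)² = 900j² + 660j + 121 = 30(30j² + 22j + 4) + 1, so k² ≡ 1 (mod 30).

(⟸) This fails: take k = 1. Then 1² = 1 ≡ 1 (mod 30), yet 1 ≡ 1 (mod 30), not 11.

(⇒) holds; (⇐) fails.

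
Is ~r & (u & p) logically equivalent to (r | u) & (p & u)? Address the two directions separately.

(⇒) Assume the antecedent. If r is true, the antecedent cannot hold. If r is false, the antecedent forces (r = F, p = T, u = T), and (r | u) & (p & u) holds there. Either way (r | u) & (p & u) holds.

(⇐) This fails. Under r = T, p = T, u = T, the left side is false but the right side is true.

The forward direction holds; the converse fails.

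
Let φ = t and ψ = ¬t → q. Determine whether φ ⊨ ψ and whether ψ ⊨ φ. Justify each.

(⇒) Assume the antecedent. If t is true, ¬t → q reduces to true regardless of the other variables. If t is false, the antecedent cannot hold. Either way ¬t → q holds.

(⇐) This fails. Under t = F, q = T, the left side is false but the right side is true.

Only the forward implication holds.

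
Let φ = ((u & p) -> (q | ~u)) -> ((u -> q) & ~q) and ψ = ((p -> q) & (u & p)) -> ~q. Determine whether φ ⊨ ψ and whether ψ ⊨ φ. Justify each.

The forward direction holds; the converse fails.

Forward direction. Assume the antecedent. If q is true, the antecedent cannot hold. If q is false, ((p -> q) & (u & p)) -> ~q reduces to true regardless of the other variables. Either way ((p -> q) & (u & p)) -> ~q holds.

Converse. This fails. Under q = T, u = F, p = F, the left side is false but the right side is true.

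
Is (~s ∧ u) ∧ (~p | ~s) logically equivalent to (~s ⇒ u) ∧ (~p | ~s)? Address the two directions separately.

(→) Assume the antecedent. If u is true, the antecedent forces (u = T, s = F, p = F) or (u = T, s = F, p = T), and (~s ⇒ u) ∧ (~p | ~s) holds there. If u is false, the antecedent cannot hold. Either way (~s ⇒ u) ∧ (~p | ~s) holds.

(←) This fails. Under u = F, s = T, p = F, the left side is false but the right side is true.

Only the forward direction holds.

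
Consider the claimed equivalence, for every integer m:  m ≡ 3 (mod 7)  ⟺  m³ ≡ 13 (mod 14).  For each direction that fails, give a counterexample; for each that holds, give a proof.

Neither implication holds.

Forward direction. This fails: take m = 10. Then 10 ≡ 3 (mod 7), but 10³ = 1000 ≡ 6 (mod 14), not 13.

Converse. This fails: take m = 5. Then 5³ = 125 ≡ 13 (mod 14), yet 5 ≡ 5 (mod 7), not 3.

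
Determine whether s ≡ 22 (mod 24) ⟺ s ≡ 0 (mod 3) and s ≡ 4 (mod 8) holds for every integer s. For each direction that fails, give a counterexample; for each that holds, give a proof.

(⟹) This fails: s = 22 gives 22 ≡ 22 (mod 24) but 22 ≡ 1 (mod 3), so the conjunction on the right does not hold.

(⟸) This fails: s = 12 satisfies both congruences on the right (12 ≡ 0 mod 3 and 12 ≡ 4 mod 8) yet 12 ≡ 12 (mod 24), not 22.

Neither direction holds.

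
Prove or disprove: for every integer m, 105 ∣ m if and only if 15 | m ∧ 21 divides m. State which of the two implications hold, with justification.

The biconditional holds.

(←) Suppose 15 ∣ m and 21 ∣ m. Any common multiple of 15 and 21 is a multiple of their lcm; here lcm(15, 21) = 15·21/gcd(15, 21) = 315/3 = 105, so 105 ∣ m.

(→) If 105 ∣ m, write m = 105q. Since 105 = 7·15, m = 15·(7q), so 15 ∣ m; and since 105 = 5·21, m = 21·(5q), so 21 ∣ m.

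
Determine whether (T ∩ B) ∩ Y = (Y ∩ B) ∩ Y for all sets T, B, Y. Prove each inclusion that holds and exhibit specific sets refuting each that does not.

Only the forward inclusion holds.

Forward inclusion. Let x ∈ (T ∩ B) ∩ Y. Then x ∈ T ∩ B ∩ Y, from which x ∈ (Y ∩ B) ∩ Y.

Reverse inclusion. This inclusion fails. Take T = ∅, B = {1}, Y = {1}; then 1 ∈ (Y ∩ B) ∩ Y but 1 ∉ (T ∩ B) ∩ Y.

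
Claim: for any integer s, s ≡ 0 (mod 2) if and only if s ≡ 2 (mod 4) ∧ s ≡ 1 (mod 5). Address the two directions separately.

Only the reverse direction holds.

Converse. If s ≡ 2 (mod 4) and s ≡ 1 (mod 5), then by the Chinese remainder theorem s ≡ 6 (mod 20). Since 6 ≡ 0 (mod 2) and 2 ∣ 20, we get s ≡ 0 (mod 2).

Forward direction. This fails: s = 0 gives 0 ≡ 0 (mod 2) but 0 ≡ 0 (mod 4), so the conjunction on the right does not hold.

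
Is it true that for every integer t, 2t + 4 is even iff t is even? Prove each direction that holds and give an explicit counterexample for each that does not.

The forward direction fails; the converse holds.

(⇐) Suppose t is even. Since 2 is even, 2t is even for every t, so 2t + 4 has the same parity as 4, which is even. Hence 2t + 4 is even.

(⇒) This fails: take t = 5. Then 2t + 4 = 14, which is even, yet t = 5 is odd, not even.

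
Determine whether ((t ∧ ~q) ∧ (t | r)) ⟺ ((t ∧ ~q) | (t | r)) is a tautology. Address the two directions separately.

(⇒) holds; (⇐) fails.

(⇐) This fails. Under q = T, t = T, r = F, the left side is false but the right side is true.

(⇒) Assume the antecedent. If q is true, the antecedent cannot hold. If q is false, the antecedent forces (q = F, t = T, r = F) or (q = F, t = T, r = T), and (t ∧ ~q) | (t | r) holds there. Either way (t ∧ ~q) | (t | r) holds.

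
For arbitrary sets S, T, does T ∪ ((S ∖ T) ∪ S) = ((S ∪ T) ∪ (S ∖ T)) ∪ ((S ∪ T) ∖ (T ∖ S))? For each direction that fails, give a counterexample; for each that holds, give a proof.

The two sets are equal.

(⊆) Let x ∈ T ∪ ((S ∖ T) ∪ S). Then either x ∈ S and x ∉ T; or x ∈ T and x ∉ S; or x ∈ S ∩ T. In each case x ∈ ((S ∪ T) ∪ (S ∖ T)) ∪ ((S ∪ T) ∖ (T ∖ S)), so T ∪ ((S ∖ T) ∪ S) ⊆ ((S ∪ T) ∪ (S ∖ T)) ∪ ((S ∪ T) ∖ (T ∖ S)).

(⊇) Let x ∈ ((S ∪ T) ∪ (S ∖ T)) ∪ ((S ∪ T) ∖ (T ∖ S)). Then either x ∈ S and x ∉ T; or x ∈ T and x ∉ S; or x ∈ S ∩ T. In each case x ∈ T ∪ ((S ∖ T) ∪ S), so ((S ∪ T) ∪ (S ∖ T)) ∪ ((S ∪ T) ∖ (T ∖ S)) ⊆ T ∪ ((S ∖ T) ∪ S).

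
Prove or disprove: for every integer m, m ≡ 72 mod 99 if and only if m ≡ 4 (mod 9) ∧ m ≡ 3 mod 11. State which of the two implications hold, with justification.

Forward direction. This fails: m = 72 gives 72 ≡ 72 (mod 99) but 72 ≡ 0 (mod 9), so the conjunction on the right does not hold.

Converse. This fails: m = 58 satisfies both congruences on the right (58 ≡ 4 mod 9 and 58 ≡ 3 mod 11) yet 58 ≡ 58 (mod 99), not 72.

Both directions fail.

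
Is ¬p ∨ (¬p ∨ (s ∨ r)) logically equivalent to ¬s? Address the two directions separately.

(⇒) fails and (⇐) fails.

[⇒] This fails. Under r = F, p = F, s = T, the left side is true but the right side is false.

[⇐] This fails. Under r = F, p = T, s = F, the left side is false but the right side is true.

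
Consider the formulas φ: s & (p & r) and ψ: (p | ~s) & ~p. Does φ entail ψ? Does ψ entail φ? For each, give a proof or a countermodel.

Neither direction holds.

(⟹) This fails. Under r = T, s = T, p = T, the left side is true but the right side is false.

(⟸) This fails. Under r = F, s = F, p = F, the left side is false but the right side is true.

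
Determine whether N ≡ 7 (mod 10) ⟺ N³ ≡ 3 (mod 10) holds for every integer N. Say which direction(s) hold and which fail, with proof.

Both directions hold; the statement is true.

(→) Suppose N ≡ 7 (mod 10). Write N = 10j + 7. Then (10j + 7)³ = 1000j³ + 2100j² + 1470j + 343 = 10(100j³ + 210j² + 147j + 34) + 3, so N³ ≡ 3 (mod 10).

(←) Conversely, suppose N³ ≡ 3 (mod 10). The only residue r in {0, …, 9} with r³ ≡ 3 (mod 10) is r = 7, so N ≡ 7 (mod 10).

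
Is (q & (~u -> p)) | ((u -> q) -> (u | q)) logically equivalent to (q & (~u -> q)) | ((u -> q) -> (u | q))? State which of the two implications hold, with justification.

(⟹) Assume the antecedent. If q is true, the consequent reduces to true regardless of the other variables. If q is false, the antecedent forces (p = F, q = F, u = T) or (p = T, q = F, u = T), and the consequent holds there. Either way the consequent holds.

(⟸) Assume the antecedent. If q is true, the consequent reduces to true regardless of the other variables. If q is false, the antecedent forces (p = F, q = F, u = T) or (p = T, q = F, u = T), and the consequent holds there. Either way the consequent holds.

Both implications hold.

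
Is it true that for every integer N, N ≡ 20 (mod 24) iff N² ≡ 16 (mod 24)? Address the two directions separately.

Forward direction. Suppose N ≡ 20 (mod 24). Write N = 24j + 20. Then (24j + 20)² = 576j² + 960j + 400 = 24(24j² + 40j + 16) + 16, so N² ≡ 16 (mod 24).

Converse. This fails: take N = 4. Then 4² = 16 ≡ 16 (mod 24), yet 4 ≡ 4 (mod 24), not 20.

The forward direction holds; the converse fails.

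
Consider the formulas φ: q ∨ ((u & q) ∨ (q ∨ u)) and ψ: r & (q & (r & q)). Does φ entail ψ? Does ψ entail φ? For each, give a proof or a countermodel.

(⇒) fails; (⇐) holds.

(⇒) This fails. Under u = T, r = F, q = F, the left side is true but the right side is false.

(⇐) Assume the antecedent. If u is true, q ∨ ((u & q) ∨ (q ∨ u)) reduces to true regardless of the other variables. If u is false, the antecedent forces (u = F, r = T, q = T), and q ∨ ((u & q) ∨ (q ∨ u)) holds there. Either way q ∨ ((u & q) ∨ (q ∨ u)) holds.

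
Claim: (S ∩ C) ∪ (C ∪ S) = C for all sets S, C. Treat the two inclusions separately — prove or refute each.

(⊆) This inclusion fails. Take S = {1}, C = ∅; then 1 ∈ (S ∩ C) ∪ (C ∪ S) but 1 ∉ C.

(⊇) Let x ∈ C. Then either x ∈ C and x ∉ S; or x ∈ S ∩ C. In each case x ∈ (S ∩ C) ∪ (C ∪ S), so C ⊆ (S ∩ C) ∪ (C ∪ S).

The sets are not equal: only the reverse inclusion holds.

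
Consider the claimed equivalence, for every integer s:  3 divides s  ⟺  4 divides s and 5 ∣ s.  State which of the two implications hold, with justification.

Neither direction holds.

(→) This fails: take s = 3. Certainly 3 ∣ 3, but 4 ∤ 3.

(←) This fails: take s = 20. Both 4 ∣ 20 and 5 ∣ 20, yet 20 is not a multiple of 3 (since 20 = 6·3 + 2), so 3 ∤ 20.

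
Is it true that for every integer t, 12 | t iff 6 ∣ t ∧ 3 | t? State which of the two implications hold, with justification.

(→) If 12 ∣ t, write t = 12q. Since 12 = 2·6, t = 6·(2q), so 6 ∣ t; and since 12 = 4·3, t = 3·(4q), so 3 ∣ t.

(←) This fails: take t = 6. Both 6 ∣ 6 and 3 ∣ 6, yet 6 is not a multiple of 12 (since 6 = 0·12 + 6), so 12 ∤ 6.

Not equivalent: only (⇒) holds.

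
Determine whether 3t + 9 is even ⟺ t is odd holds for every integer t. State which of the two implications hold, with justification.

(←) Suppose t is odd; write t = 2j + 1. Then 3t + 9 = 3·(2j + 1) + 9 = 2·3j + 12, which is even.

(→) Suppose 3t + 9 is even. Since 3 is odd, 3t and t have the same parity, so 3t + 9 ≡ t + 9 (mod 2). As 9 is odd, 3t + 9 is even exactly when t is odd. Thus t is odd.

Both directions hold.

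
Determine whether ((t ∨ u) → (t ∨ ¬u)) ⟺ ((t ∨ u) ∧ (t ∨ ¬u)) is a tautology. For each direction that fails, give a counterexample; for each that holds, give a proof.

Only the reverse direction holds.

(→) This fails. Under t = F, u = F, the left side is true but the right side is false.

(←) Assume the antecedent. If t is true, (t ∨ u) → (t ∨ ¬u) reduces to true regardless of the other variables. If t is false, the antecedent cannot hold. Either way (t ∨ u) → (t ∨ ¬u) holds.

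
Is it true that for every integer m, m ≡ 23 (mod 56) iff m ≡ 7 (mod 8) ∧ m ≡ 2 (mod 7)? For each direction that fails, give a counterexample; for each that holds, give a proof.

(⟹) Suppose m ≡ 23 (mod 56); write m = 56j + 23. Since 8 ∣ 56, reducing mod 8 gives m ≡ 23 ≡ 7 (mod 8); since 7 ∣ 56, reducing mod 7 gives m ≡ 23 ≡ 2 (mod 7).

(⟸) Conversely, if m ≡ 7 (mod 8) and m ≡ 2 (mod 7), then by the Chinese remainder theorem m ≡ 23 (mod 56). This is exactly m ≡ 23 (mod 56).

Equivalent; both directions hold.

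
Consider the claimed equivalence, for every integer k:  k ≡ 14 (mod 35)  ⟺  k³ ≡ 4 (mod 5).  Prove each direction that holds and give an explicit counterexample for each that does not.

(⇒) holds; (⇐) fails.

(←) This fails: take k = 4. Then 4³ = 64 ≡ 4 (mod 5), yet 4 ≡ 4 (mod 35), not 14.

(→) Suppose k ≡ 14 (mod 35). Then k³ ≡ 14³ = 2744 (mod 35), and since 5 ∣ 35, also k³ ≡ 4 (mod 5).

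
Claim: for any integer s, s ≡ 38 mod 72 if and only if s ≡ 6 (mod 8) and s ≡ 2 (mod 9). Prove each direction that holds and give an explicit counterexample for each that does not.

[⇒] Suppose s ≡ 38 (mod 72); write s = 72j + 38. Since 8 ∣ 72, reducing mod 8 gives s ≡ 38 ≡ 6 (mod 8); since 9 ∣ 72, reducing mod 9 gives s ≡ 38 ≡ 2 (mod 9).

[⇐] Conversely, if s ≡ 6 (mod 8) and s ≡ 2 (mod 9), then by the Chinese remainder theorem s ≡ 38 (mod 72). This is exactly s ≡ 38 (mod 72).

The biconditional holds.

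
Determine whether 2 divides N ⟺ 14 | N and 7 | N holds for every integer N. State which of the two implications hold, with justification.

Only the converse holds.

(⇒) This fails: take N = 2. Certainly 2 ∣ 2, but 14 ∤ 2.

(⇐) Suppose 14 ∣ N and 7 ∣ N. Any common multiple of 14 and 7 is a multiple of their lcm; here lcm(14, 7) = 14·7/gcd(14, 7) = 98/7 = 14, so 14 ∣ N. Since 2 ∣ 14, it follows that 2 ∣ N.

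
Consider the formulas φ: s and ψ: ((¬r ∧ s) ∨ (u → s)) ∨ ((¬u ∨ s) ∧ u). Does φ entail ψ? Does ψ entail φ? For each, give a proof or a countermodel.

Only the forward direction holds.

[⇒] Assume the antecedent. If u is true, the antecedent forces (u = T, r = F, s = T) or (u = T, r = T, s = T), and the consequent holds there. If u is false, the consequent reduces to true regardless of the other variables. Either way the consequent holds.

[⇐] This fails. Under u = F, r = F, s = F, the left side is false but the right side is true.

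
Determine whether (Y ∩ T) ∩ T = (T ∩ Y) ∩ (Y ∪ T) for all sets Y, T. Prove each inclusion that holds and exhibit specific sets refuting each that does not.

(⟹) Let x ∈ (Y ∩ T) ∩ T. Then x ∈ Y ∩ T, from which x ∈ (T ∩ Y) ∩ (Y ∪ T).

(⟸) Let x ∈ (T ∩ Y) ∩ (Y ∪ T). Then x ∈ Y ∩ T, from which x ∈ (Y ∩ T) ∩ T.

The two sets are equal.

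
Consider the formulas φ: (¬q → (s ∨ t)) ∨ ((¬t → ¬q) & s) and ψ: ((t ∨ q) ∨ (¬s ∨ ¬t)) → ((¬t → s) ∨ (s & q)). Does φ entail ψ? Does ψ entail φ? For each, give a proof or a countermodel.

Only the converse holds.

Converse. Assume the antecedent. If t is true, the consequent reduces to true regardless of the other variables. If t is false, the antecedent forces (t = F, s = T, q = F) or (t = F, s = T, q = T), and the consequent holds there. Either way the consequent holds.

Forward direction. This fails. Under t = F, s = F, q = T, the left side is true but the right side is false.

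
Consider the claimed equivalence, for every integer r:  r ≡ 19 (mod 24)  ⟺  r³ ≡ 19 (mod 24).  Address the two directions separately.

The biconditional holds.

[⇐] Suppose r³ ≡ 19 (mod 24). The only residue r in {0, …, 23} with r³ ≡ 19 (mod 24) is r = 19, so r ≡ 19 (mod 24).

[⇒] Suppose r ≡ 19 (mod 24). Write r = 24j + 19. Then (24j + 19)³ = 13824j³ + 32832j² + 25992j + 6859 = 24(576j³ + 1368j² + 1083j + 285) + 19, so r³ ≡ 19 (mod 24).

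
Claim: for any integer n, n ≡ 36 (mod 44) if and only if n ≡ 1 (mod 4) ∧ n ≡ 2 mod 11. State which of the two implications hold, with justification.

Neither direction holds.

(⇒) This fails: n = 36 gives 36 ≡ 36 (mod 44) but 36 ≡ 0 (mod 4), so the conjunction on the right does not hold.

(⇐) This fails: n = 13 satisfies both congruences on the right (13 ≡ 1 mod 4 and 13 ≡ 2 mod 11) yet 13 ≡ 13 (mod 44), not 36.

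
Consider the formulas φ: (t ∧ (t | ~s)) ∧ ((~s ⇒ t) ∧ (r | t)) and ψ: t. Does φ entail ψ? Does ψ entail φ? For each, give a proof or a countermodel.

Both implications hold.

[⇒] Assume the antecedent. If s is true, the antecedent forces (s = T, t = T, r = F) or (s = T, t = T, r = T), and t holds there. If s is false, the antecedent forces (s = F, t = T, r = F) or (s = F, t = T, r = T), and t holds there. Either way t holds.

[⇐] Assume the antecedent. If s is true, the antecedent forces (s = T, t = T, r = F) or (s = T, t = T, r = T), and the consequent holds there. If s is false, the antecedent forces (s = F, t = T, r = F) or (s = F, t = T, r = T), and the consequent holds there. Either way the consequent holds.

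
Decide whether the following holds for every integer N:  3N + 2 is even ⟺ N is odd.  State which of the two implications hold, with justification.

Neither direction holds.

(⟹) This fails: N = 0 gives 3N + 2 = 2, which is even, but 0 is even, not odd.

(⟸) This also fails: N = 3 is odd, but 3N + 2 = 11 is odd, not even.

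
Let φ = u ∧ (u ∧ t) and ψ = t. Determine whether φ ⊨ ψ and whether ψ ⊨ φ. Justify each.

[⇒] Assume the antecedent. If u is true, the antecedent forces (u = T, t = T), and t holds there. If u is false, the antecedent cannot hold. Either way t holds.

[⇐] This fails. Under u = F, t = T, the left side is false but the right side is true.

Only the forward direction holds.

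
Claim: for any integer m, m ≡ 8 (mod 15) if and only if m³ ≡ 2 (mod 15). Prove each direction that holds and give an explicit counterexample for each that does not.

Both directions hold; the statement is true.

Forward direction. Suppose m ≡ 8 (mod 15). Write m = 15j + 8. Then (15j + 8)³ = 3375j³ + 5400j² + 2880j + 512 = 15(225j³ + 360j² + 192j + 34) + 2, so m³ ≡ 2 (mod 15).

Converse. Suppose m³ ≡ 2 (mod 15). The only residue r in {0, …, 14} with r³ ≡ 2 (mod 15) is r = 8, so m ≡ 8 (mod 15).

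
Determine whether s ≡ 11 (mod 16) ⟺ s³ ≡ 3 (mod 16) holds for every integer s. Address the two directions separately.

Both directions hold; the statement is true.

(⇒) Suppose s ≡ 11 (mod 16). Write s = 16j + 11. Then (16j + 11)³ = 4096j³ + 8448j² + 5808j + 1331 = 16(256j³ + 528j² + 363j + 83) + 3, so s³ ≡ 3 (mod 16).

(⇐) Conversely, suppose s³ ≡ 3 (mod 16). The only residue r in {0, …, 15} with r³ ≡ 3 (mod 16) is r = 11, so s ≡ 11 (mod 16).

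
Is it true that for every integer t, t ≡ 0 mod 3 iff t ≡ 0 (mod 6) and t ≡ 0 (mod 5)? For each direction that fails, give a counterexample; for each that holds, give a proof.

(⇒) This fails: t = 3 gives 3 ≡ 0 (mod 3) but 3 ≡ 3 (mod 6), so the conjunction on the right does not hold.

(⇐) Conversely, if t ≡ 0 (mod 6) and t ≡ 0 (mod 5), then by the Chinese remainder theorem t ≡ 0 (mod 30). Since 0 ≡ 0 (mod 3) and 3 ∣ 30, we get t ≡ 0 (mod 3).

(⇒) fails; (⇐) holds.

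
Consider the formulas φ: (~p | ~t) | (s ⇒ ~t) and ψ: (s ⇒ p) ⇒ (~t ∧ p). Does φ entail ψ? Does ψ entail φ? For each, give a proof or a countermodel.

The forward direction fails; the converse holds.

[⇒] This fails. Under t = F, s = F, p = F, the left side is true but the right side is false.

[⇐] Assume the antecedent. If t is true, the antecedent forces (t = T, s = T, p = F), and (~p | ~t) | (s ⇒ ~t) holds there. If t is false, (~p | ~t) | (s ⇒ ~t) reduces to true regardless of the other variables. Either way (~p | ~t) | (s ⇒ ~t) holds.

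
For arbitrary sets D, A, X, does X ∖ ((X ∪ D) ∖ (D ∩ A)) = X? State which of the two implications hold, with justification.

(⊆) Let x ∈ X ∖ ((X ∪ D) ∖ (D ∩ A)). Then x ∈ D ∩ A ∩ X, from which x ∈ X.

(⊇) This inclusion fails. Take D = ∅, A = ∅, X = {1}; then 1 ∈ X but 1 ∉ X ∖ ((X ∪ D) ∖ (D ∩ A)).

The sets are not equal: only the forward inclusion holds.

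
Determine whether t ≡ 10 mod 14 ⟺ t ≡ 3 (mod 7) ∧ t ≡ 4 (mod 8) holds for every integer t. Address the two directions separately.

Converse. If t ≡ 3 (mod 7) and t ≡ 4 (mod 8), then by the Chinese remainder theorem t ≡ 52 (mod 56). Since 52 ≡ 10 (mod 14) and 14 ∣ 56, we get t ≡ 10 (mod 14).

Forward direction. This fails: t = 24 gives 24 ≡ 10 (mod 14) but 24 ≡ 0 (mod 8), so the conjunction on the right does not hold.

The forward direction fails; the converse holds.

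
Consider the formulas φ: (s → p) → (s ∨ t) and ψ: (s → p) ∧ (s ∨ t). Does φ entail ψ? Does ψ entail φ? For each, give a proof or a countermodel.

(⇒) This fails. Under s = T, t = F, p = F, the left side is true but the right side is false.

(⇐) Assume the antecedent. If s is true, (s → p) → (s ∨ t) reduces to true regardless of the other variables. If s is false, the antecedent forces (s = F, t = T, p = F) or (s = F, t = T, p = T), and (s → p) → (s ∨ t) holds there. Either way (s → p) → (s ∨ t) holds.

Only the converse holds.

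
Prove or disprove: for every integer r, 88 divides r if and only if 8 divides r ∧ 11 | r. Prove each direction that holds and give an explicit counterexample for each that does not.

(⟸) Suppose 8 ∣ r and 11 ∣ r. Any common multiple of 8 and 11 is a multiple of their lcm; here gcd(8, 11) = 1, so lcm(8, 11) = 8·11 = 88, so 88 ∣ r.

(⟹) If 88 ∣ r, write r = 88q. Since 88 = 11·8, r = 8·(11q), so 8 ∣ r; and since 88 = 8·11, r = 11·(8q), so 11 ∣ r.

The biconditional holds.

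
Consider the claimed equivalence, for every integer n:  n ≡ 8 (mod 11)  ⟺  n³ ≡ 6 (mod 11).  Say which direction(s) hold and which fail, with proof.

[⇐] Suppose n³ ≡ 6 (mod 11). The only residue r in {0, …, 10} with r³ ≡ 6 (mod 11) is r = 8, so n ≡ 8 (mod 11).

[⇒] Suppose n ≡ 8 (mod 11). Write n = 11j + 8. Then (11j + 8)³ = 1331j³ + 2904j² + 2112j + 512 = 11(121j³ + 264j² + 192j + 46) + 6, so n³ ≡ 6 (mod 11).

The biconditional holds.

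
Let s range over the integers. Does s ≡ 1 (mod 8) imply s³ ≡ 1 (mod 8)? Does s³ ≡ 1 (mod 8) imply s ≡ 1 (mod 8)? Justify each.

(⟹) Suppose s ≡ 1 (mod 8). Write s = 8j + 1. Then (8j + 1)³ = 512j³ + 192j² + 24j + 1 = 8(64j³ + 24j² + 3j) + 1, so s³ ≡ 1 (mod 8).

(⟸) Conversely, suppose s³ ≡ 1 (mod 8). The only residue r in {0, …, 7} with r³ ≡ 1 (mod 8) is r = 1, so s ≡ 1 (mod 8).

Equivalent; both directions hold.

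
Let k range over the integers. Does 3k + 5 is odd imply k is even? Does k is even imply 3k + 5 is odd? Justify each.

Forward direction. Suppose 3k + 5 is odd. Since 3 is odd, 3k and k have the same parity, so 3k + 5 ≡ k + 5 (mod 2). As 5 is odd, 3k + 5 is odd exactly when k is even. Thus k is even.

Converse. Suppose k is even; write k = 2j. Then 3k + 5 = 3·(2j) + 5 = 2·3j + 5, which is odd.

Both directions hold; the statement is true.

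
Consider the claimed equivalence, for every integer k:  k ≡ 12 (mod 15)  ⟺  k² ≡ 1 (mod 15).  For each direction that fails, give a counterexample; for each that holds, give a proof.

(⟹) This fails: take k = 12. Then 12 ≡ 12 (mod 15), but 12² = 144 ≡ 9 (mod 15), not 1.

(⟸) This fails: take k = 1. Then 1² = 1 ≡ 1 (mod 15), yet 1 ≡ 1 (mod 15), not 12.

Neither direction holds.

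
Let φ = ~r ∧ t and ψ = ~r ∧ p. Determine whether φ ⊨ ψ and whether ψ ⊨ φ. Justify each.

(⇒) fails and (⇐) fails.

(⇒) This fails. Under t = T, r = F, p = F, the left side is true but the right side is false.

(⇐) This fails. Under t = F, r = F, p = T, the left side is false but the right side is true.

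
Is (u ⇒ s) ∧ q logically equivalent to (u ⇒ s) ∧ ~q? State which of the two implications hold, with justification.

Both directions fail.

(→) This fails. Under q = T, u = F, s = F, the left side is true but the right side is false.

(←) This fails. Under q = F, u = F, s = F, the left side is false but the right side is true.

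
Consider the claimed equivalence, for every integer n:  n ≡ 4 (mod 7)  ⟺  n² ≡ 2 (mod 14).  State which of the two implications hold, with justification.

(⟹) This fails: take n = 11. Then 11 ≡ 4 (mod 7), but 11² = 121 ≡ 9 (mod 14), not 2.

(⟸) This fails: take n = 10. Then 10² = 100 ≡ 2 (mod 14), yet 10 ≡ 3 (mod 7), not 4.

(⇒) fails and (⇐) fails.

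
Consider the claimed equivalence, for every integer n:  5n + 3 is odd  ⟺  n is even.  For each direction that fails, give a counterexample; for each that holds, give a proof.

Equivalent; both directions hold.

[⇒] Suppose 5n + 3 is odd. Since 5 is odd, 5n and n have the same parity, so 5n + 3 ≡ n + 3 (mod 2). As 3 is odd, 5n + 3 is odd exactly when n is even. Thus n is even.

[⇐] Conversely, suppose n is even; write n = 2j. Then 5n + 3 = 5·(2j) + 3 = 2·5j + 3, which is odd.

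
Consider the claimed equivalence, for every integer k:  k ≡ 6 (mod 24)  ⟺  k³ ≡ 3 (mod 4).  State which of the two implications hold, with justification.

(→) This fails: take k = 6. Then 6 ≡ 6 (mod 24), but 6³ = 216 ≡ 0 (mod 4), not 3.

(←) This fails: take k = 3. Then 3³ = 27 ≡ 3 (mod 4), yet 3 ≡ 3 (mod 24), not 6.

Neither implication holds.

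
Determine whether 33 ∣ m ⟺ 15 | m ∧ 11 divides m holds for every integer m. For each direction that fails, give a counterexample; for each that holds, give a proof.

Only the reverse direction holds.

Converse. Suppose 15 ∣ m and 11 ∣ m. Any common multiple of 15 and 11 is a multiple of their lcm; here gcd(15, 11) = 1, so lcm(15, 11) = 15·11 = 165, so 165 ∣ m. Since 33 ∣ 165, it follows that 33 ∣ m.

Forward direction. This fails: take m = 33. Certainly 33 ∣ 33, but 15 ∤ 33.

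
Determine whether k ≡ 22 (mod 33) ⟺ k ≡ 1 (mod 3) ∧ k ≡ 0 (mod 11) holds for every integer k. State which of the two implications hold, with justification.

Equivalent; both directions hold.

Forward direction. Suppose k ≡ 22 (mod 33); write k = 33j + 22. Since 3 ∣ 33, reducing mod 3 gives k ≡ 22 ≡ 1 (mod 3); since 11 ∣ 33, reducing mod 11 gives k ≡ 22 ≡ 0 (mod 11).

Converse. If k ≡ 1 (mod 3) and k ≡ 0 (mod 11), then by the Chinese remainder theorem k ≡ 22 (mod 33). This is exactly k ≡ 22 (mod 33).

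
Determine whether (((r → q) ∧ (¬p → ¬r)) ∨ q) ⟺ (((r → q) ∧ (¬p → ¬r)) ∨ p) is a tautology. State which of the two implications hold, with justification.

(⇒) This fails. Under q = T, p = F, r = T, the left side is true but the right side is false.

(⇐) This fails. Under q = F, p = T, r = T, the left side is false but the right side is true.

Neither implication holds.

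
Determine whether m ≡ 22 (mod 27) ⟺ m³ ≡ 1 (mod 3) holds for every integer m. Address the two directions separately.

(→) Suppose m ≡ 22 (mod 27). Then m³ ≡ 22³ = 10648 (mod 27), and since 3 ∣ 27, also m³ ≡ 1 (mod 3).

(←) This fails: take m = 1. Then 1³ = 1 ≡ 1 (mod 3), yet 1 ≡ 1 (mod 27), not 22.

Only the forward direction holds.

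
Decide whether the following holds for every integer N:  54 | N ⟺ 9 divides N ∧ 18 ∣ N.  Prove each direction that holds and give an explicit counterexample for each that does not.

Converse. This fails: take N = 18. Both 9 ∣ 18 and 18 ∣ 18, yet 18 is not a multiple of 54 (since 18 = 0·54 + 18), so 54 ∤ 18.

Forward direction. If 54 ∣ N, write N = 54q. Since 54 = 6·9, N = 9·(6q), so 9 ∣ N; and since 54 = 3·18, N = 18·(3q), so 18 ∣ N.

(⇒) holds; (⇐) fails.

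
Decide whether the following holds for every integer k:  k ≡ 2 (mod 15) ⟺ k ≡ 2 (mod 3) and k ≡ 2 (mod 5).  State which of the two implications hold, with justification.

The biconditional holds.

Forward direction. Suppose k ≡ 2 (mod 15); write k = 15j + 2. Since 3 ∣ 15, reducing mod 3 gives k ≡ 2 (mod 3); since 5 ∣ 15, reducing mod 5 gives k ≡ 2 (mod 5).

Converse. If k ≡ 2 (mod 3) and k ≡ 2 (mod 5), then by the Chinese remainder theorem k ≡ 2 (mod 15). This is exactly k ≡ 2 (mod 15).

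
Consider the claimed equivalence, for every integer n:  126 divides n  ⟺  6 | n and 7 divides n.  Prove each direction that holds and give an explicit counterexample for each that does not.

The forward direction holds; the converse fails.

(⇐) This fails: take n = 42. Both 6 ∣ 42 and 7 ∣ 42, yet 42 is not a multiple of 126 (since 42 = 0·126 + 42), so 126 ∤ 42.

(⇒) If 126 ∣ n, write n = 126q. Since 126 = 21·6, n = 6·(21q), so 6 ∣ n; and since 126 = 18·7, n = 7·(18q), so 7 ∣ n.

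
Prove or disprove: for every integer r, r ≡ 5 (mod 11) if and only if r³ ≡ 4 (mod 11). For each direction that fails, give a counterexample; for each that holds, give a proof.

(⇐) For the converse, argue contrapositively. If r ≢ 5 (mod 11), then r is congruent to one of 0, 1, 2, 3, 4, 6, 7, 8, 9, 10 modulo 11, and these give r³ ≡ 0, 1, 8, 5, 9, 7, 2, 6, 3, 10 respectively — never 4.

(⇒) Suppose r ≡ 5 (mod 11). Write r = 11j + 5. Then (11j + 5)³ = 1331j³ + 1815j² + 825j + 125 = 11(121j³ + 165j² + 75j + 11) + 4, so r³ ≡ 4 (mod 11).

Both directions hold.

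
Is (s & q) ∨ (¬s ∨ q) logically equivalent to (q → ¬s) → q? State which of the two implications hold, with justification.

(⟹) This fails. Under q = F, s = F, the left side is true but the right side is false.

(⟸) Assume the antecedent. If q is true, (s & q) ∨ (¬s ∨ q) reduces to true regardless of the other variables. If q is false, the antecedent cannot hold. Either way (s & q) ∨ (¬s ∨ q) holds.

Not equivalent: only (⇐) holds.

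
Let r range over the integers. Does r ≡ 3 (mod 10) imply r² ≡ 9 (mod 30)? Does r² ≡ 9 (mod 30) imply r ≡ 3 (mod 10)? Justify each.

(→) This fails: take r = 13. Then 13 ≡ 3 (mod 10), but 13² = 169 ≡ 19 (mod 30), not 9.

(←) This fails: take r = 27. Then 27² = 729 ≡ 9 (mod 30), yet 27 ≡ 7 (mod 10), not 3.

Both directions fail.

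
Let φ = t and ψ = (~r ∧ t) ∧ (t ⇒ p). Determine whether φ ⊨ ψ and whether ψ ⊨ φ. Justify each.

The forward direction fails; the converse holds.

(⇒) This fails. Under p = F, t = T, r = F, the left side is true but the right side is false.

(⇐) Assume the antecedent. If p is true, the antecedent forces (p = T, t = T, r = F), and t holds there. If p is false, the antecedent cannot hold. Either way t holds.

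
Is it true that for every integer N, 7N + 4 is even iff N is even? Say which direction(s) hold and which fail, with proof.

Both implications hold.

Forward direction. Suppose 7N + 4 is even. Since 7 is odd, 7N and N have the same parity, so 7N + 4 ≡ N + 4 (mod 2). As 4 is even, 7N + 4 is even exactly when N is even. Thus N is even.

Converse. Suppose N is even; write N = 2j. Then 7N + 4 = 7·(2j) + 4 = 2·7j + 4, which is even.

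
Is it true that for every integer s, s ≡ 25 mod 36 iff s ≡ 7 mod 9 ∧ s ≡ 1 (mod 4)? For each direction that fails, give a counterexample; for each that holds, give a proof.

The biconditional holds.

(⇒) Suppose s ≡ 25 (mod 36); write s = 36j + 25. Since 9 ∣ 36, reducing mod 9 gives s ≡ 25 ≡ 7 (mod 9); since 4 ∣ 36, reducing mod 4 gives s ≡ 25 ≡ 1 (mod 4).

(⇐) Conversely, if s ≡ 7 (mod 9) and s ≡ 1 (mod 4), then by the Chinese remainder theorem s ≡ 25 (mod 36). This is exactly s ≡ 25 (mod 36).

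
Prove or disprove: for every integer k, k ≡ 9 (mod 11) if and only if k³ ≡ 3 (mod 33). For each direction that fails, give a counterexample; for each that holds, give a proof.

The forward direction fails; the converse holds.

Forward direction. This fails: take k = 20. Then 20 ≡ 9 (mod 11), but 20³ = 8000 ≡ 14 (mod 33), not 3.

Converse. The residues r modulo 33 with r³ ≡ 3 (mod 33) are exactly {9}, and each is ≡ 9 (mod 11).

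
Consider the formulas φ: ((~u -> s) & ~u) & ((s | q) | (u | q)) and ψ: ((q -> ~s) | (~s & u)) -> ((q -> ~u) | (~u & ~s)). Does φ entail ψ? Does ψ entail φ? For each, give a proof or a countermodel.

Only the forward implication holds.

Forward direction. Assume the antecedent. If q is true, the antecedent forces (q = T, s = T, u = F), and the consequent holds there. If q is false, the consequent reduces to true regardless of the other variables. Either way the consequent holds.

Converse. This fails. Under q = F, s = F, u = F, the left side is false but the right side is true.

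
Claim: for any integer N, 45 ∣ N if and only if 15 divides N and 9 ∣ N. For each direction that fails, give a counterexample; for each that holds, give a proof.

The biconditional holds.

(→) If 45 ∣ N, write N = 45q. Since 45 = 3·15, N = 15·(3q), so 15 ∣ N; and since 45 = 5·9, N = 9·(5q), so 9 ∣ N.

(←) Suppose 15 ∣ N and 9 ∣ N. Any common multiple of 15 and 9 is a multiple of their lcm; here lcm(15, 9) = 15·9/gcd(15, 9) = 135/3 = 45, so 45 ∣ N.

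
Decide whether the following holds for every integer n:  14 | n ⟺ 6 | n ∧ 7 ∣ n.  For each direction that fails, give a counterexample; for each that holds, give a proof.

Not equivalent: only (⇐) holds.

(←) Suppose 6 ∣ n and 7 ∣ n. Any common multiple of 6 and 7 is a multiple of their lcm; here gcd(6, 7) = 1, so lcm(6, 7) = 6·7 = 42, so 42 ∣ n. Since 14 ∣ 42, it follows that 14 ∣ n.

(→) This fails: take n = 14. Certainly 14 ∣ 14, but 6 ∤ 14.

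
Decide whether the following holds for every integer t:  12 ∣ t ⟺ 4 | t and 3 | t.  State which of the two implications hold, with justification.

Both implications hold.

Forward direction. If 12 ∣ t, write t = 12q. Since 12 = 3·4, t = 4·(3q), so 4 ∣ t; and since 12 = 4·3, t = 3·(4q), so 3 ∣ t.

Converse. Suppose 4 ∣ t and 3 ∣ t. Any common multiple of 4 and 3 is a multiple of their lcm; here gcd(4, 3) = 1, so lcm(4, 3) = 4·3 = 12, so 12 ∣ t.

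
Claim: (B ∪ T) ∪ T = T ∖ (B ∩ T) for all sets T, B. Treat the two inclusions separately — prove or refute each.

The sets are not equal: only the reverse inclusion holds.

Forward inclusion. This inclusion fails. Take T = ∅, B = {1}; then 1 ∈ (B ∪ T) ∪ T but 1 ∉ T ∖ (B ∩ T).

Reverse inclusion. Let x ∈ T ∖ (B ∩ T). Then x ∈ T and x ∉ B, from which x ∈ (B ∪ T) ∪ T.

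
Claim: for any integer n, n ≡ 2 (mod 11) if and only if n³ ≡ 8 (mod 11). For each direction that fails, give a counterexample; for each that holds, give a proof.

(⇒) Suppose n ≡ 2 (mod 11). Write n = 11j + 2. Then (11j + 2)³ = 1331j³ + 726j² + 132j + 8 = 11(121j³ + 66j² + 12j) + 8, so n³ ≡ 8 (mod 11).

(⇐) Conversely, suppose n³ ≡ 8 (mod 11). The only residue r in {0, …, 10} with r³ ≡ 8 (mod 11) is r = 2, so n ≡ 2 (mod 11).

The biconditional holds.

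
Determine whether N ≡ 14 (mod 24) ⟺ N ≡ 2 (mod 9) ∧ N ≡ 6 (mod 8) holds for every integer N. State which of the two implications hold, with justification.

[⇐] If N ≡ 2 (mod 9) and N ≡ 6 (mod 8), then by the Chinese remainder theorem N ≡ 38 (mod 72). Since 38 ≡ 14 (mod 24) and 24 ∣ 72, we get N ≡ 14 (mod 24).

[⇒] This fails: N = 62 gives 62 ≡ 14 (mod 24) but 62 ≡ 8 (mod 9), so the conjunction on the right does not hold.

Only the converse holds.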